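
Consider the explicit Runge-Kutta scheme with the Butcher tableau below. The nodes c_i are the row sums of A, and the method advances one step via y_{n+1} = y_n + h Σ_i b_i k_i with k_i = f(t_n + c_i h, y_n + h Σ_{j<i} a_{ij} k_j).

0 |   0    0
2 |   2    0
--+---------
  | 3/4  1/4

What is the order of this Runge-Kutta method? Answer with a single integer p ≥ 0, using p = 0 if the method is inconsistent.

b = (3/4, 1/4)
c = (0, 2)
Σ b_i: 3/4·1 + 1/4·1 = 1 ✓
b·c: 1/4·2 = 1/2 ✓; 2 stages ⇒ order 2.

2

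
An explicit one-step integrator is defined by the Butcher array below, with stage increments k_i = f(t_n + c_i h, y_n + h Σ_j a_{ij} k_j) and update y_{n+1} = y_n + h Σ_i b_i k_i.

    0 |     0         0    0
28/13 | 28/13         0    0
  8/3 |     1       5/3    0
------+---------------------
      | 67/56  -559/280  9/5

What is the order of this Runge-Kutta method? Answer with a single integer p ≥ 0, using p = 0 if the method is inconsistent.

b = (67/56, -559/280, 9/5)
c = (0, 28/13, 8/3)
Ac = (0, 0, 140/39)
Σ b_i: 67/56·1 + (-559/280)·1 + 9/5·1 = 1 ✓
b·c: (-559/280)·28/13 + 9/5·8/3 = 1/2 ✓
b·c²: (-559/280)·784/169 + 9/5·64/9 = 46/13 ≠ 1/3 ⇒ order 2.
b·Ac: 9/5·140/39 = 84/13 ≠ 1/6

2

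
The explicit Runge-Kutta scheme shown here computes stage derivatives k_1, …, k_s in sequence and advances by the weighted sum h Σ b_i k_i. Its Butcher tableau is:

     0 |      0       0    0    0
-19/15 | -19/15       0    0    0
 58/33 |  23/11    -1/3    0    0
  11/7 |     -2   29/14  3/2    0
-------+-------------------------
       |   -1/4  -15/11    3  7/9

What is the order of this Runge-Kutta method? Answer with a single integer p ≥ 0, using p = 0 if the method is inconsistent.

b = (-1/4, -15/11, 3, 7/9)
c = (0, -19/15, 58/33, 11/7)
Ac = (0, 0, 19/45, 29/2310)
Σ b_i: (-1/4)·1 + (-15/11)·1 + 3·1 + 7/9·1 = 857/396 ≠ 1 ⇒ order 0.

0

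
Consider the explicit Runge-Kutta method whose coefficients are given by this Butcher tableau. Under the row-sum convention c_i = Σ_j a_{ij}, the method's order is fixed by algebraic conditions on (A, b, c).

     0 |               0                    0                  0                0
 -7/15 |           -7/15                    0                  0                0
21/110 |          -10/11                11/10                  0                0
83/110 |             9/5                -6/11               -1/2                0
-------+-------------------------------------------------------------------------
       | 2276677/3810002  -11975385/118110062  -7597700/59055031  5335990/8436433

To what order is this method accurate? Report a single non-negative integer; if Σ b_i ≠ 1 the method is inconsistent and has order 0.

b = (2276677/3810002, -11975385/118110062, -7597700/59055031, 5335990/8436433)
c = (0, -7/15, 21/110, 83/110)
Ac = (0, 0, -77/150, 7/44)
Σ b_i: 2276677/3810002·1 + (-11975385/118110062)·1 + (-7597700/59055031)·1 + 5335990/8436433·1 = 1 ✓
b·c: (-11975385/118110062)·(-7/15) + (-7597700/59055031)·21/110 + 5335990/8436433·83/110 = 1/2 ✓
b·c²: (-11975385/118110062)·49/225 + (-7597700/59055031)·441/12100 + 5335990/8436433·6889/12100 = 1/3 ✓
b·Ac: (-7597700/59055031)·(-77/150) + 5335990/8436433·7/44 = 1/6 ✓
b·c³: (-11975385/118110062)·(-343/3375) + (-7597700/59055031)·9261/1331000 + 5335990/8436433·571787/1331000 = 8331479509/29636372700 ≠ 1/4 ⇒ order 3.
b·(c∘Ac): (-7597700/59055031)·(-49/500) + 5335990/8436433·581/4840 = 5300631/59871460 ≠ 1/8
b·Ac²: (-7597700/59055031)·539/2250 + 5335990/8436433·(-9947/72600) = -63302491/538843140 ≠ 1/12
b·A²c: 5335990/8436433·77/300 = 41087123/253092990 ≠ 1/24

3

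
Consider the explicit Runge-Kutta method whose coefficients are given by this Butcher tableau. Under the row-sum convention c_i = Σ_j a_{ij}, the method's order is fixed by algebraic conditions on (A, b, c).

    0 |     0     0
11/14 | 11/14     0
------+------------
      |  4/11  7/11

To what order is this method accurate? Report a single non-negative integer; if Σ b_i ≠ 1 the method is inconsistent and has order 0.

b = (4/11, 7/11)
c = (0, 11/14)
Σ b_i: 4/11·1 + 7/11·1 = 1 ✓
b·c: 7/11·11/14 = 1/2 ✓; 2 stages ⇒ order 2.

2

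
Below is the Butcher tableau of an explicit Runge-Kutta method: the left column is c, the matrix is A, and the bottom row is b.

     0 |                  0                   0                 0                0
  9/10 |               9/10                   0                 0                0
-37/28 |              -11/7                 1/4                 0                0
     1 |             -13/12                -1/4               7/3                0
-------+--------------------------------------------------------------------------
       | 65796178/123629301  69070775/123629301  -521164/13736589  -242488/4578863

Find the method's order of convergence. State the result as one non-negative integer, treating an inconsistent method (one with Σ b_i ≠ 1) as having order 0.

3

b = (65796178/123629301, 69070775/123629301, -521164/13736589, -242488/4578863)
c = (0, 9/10, -37/28, 1)
Ac = (0, 0, 9/40, -397/120)
Σ b_i: 65796178/123629301·1 + 69070775/123629301·1 + (-521164/13736589)·1 + (-242488/4578863)·1 = 1 ✓
b·c: 69070775/123629301·9/10 + (-521164/13736589)·(-37/28) + (-242488/4578863)·1 = 1/2 ✓
b·c²: 69070775/123629301·81/100 + (-521164/13736589)·1369/784 + (-242488/4578863)·1 = 1/3 ✓
b·Ac: (-521164/13736589)·9/40 + (-242488/4578863)·(-397/120) = 1/6 ✓
b·c³: 69070775/123629301·729/1000 + (-521164/13736589)·(-50653/21952) + (-242488/4578863)·1 = 3399102149/7692489840 ≠ 1/4 ⇒ order 3.
b·(c∘Ac): (-521164/13736589)·(-333/1120) + (-242488/4578863)·(-397/120) = 20493173/109892712 ≠ 1/8
b·Ac²: (-521164/13736589)·81/400 + (-242488/4578863)·8131/2100 = -81821797/384624492 ≠ 1/12
b·A²c: (-242488/4578863)·21/40 = -636531/22894315 ≠ 1/24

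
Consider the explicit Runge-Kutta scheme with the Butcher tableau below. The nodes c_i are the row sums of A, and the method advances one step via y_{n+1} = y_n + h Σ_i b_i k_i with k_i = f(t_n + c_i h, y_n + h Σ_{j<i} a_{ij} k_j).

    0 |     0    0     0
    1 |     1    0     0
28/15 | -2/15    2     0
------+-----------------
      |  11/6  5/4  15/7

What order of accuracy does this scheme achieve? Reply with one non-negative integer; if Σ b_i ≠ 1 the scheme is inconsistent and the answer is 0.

0

b = (11/6, 5/4, 15/7)
c = (0, 1, 28/15)
Ac = (0, 0, 2)
Σ b_i: 11/6·1 + 5/4·1 + 15/7·1 = 439/84 ≠ 1 ⇒ order 0.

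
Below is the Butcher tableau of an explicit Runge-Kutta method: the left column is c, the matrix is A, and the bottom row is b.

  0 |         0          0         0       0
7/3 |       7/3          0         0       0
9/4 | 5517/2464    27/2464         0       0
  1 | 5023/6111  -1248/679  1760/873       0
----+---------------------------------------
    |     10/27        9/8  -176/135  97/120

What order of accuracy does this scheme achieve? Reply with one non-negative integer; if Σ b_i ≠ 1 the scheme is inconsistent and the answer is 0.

4

b = (10/27, 9/8, -176/135, 97/120)
c = (0, 7/3, 9/4, 1)
Ac = (0, 0, 9/352, 24/97)
Σ b_i: 10/27·1 + 9/8·1 + (-176/135)·1 + 97/120·1 = 1 ✓
b·c: 9/8·7/3 + (-176/135)·9/4 + 97/120·1 = 1/2 ✓
b·c²: 9/8·49/9 + (-176/135)·81/16 + 97/120·1 = 1/3 ✓
b·Ac: (-176/135)·9/352 + 97/120·24/97 = 1/6 ✓
b·c³: 9/8·343/27 + (-176/135)·729/64 + 97/120·1 = 1/4 ✓
b·(c∘Ac): (-176/135)·81/1408 + 97/120·24/97 = 1/8 ✓
b·Ac²: (-176/135)·21/352 + 97/120·58/291 = 1/12 ✓
b·A²c: 97/120·5/97 = 1/24 ✓; 4 stages ⇒ order 4.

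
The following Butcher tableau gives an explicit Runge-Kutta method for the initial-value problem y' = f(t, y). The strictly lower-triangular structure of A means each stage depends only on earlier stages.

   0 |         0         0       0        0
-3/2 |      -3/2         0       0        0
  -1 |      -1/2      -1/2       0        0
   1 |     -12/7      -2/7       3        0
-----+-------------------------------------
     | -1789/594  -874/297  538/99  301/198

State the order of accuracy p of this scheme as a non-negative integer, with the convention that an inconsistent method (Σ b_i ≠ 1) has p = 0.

b = (-1789/594, -874/297, 538/99, 301/198)
c = (0, -3/2, -1, 1)
Ac = (0, 0, 3/4, -18/7)
Σ b_i: (-1789/594)·1 + (-874/297)·1 + 538/99·1 + 301/198·1 = 1 ✓
b·c: (-874/297)·(-3/2) + 538/99·(-1) + 301/198·1 = 1/2 ✓
b·c²: (-874/297)·9/4 + 538/99·1 + 301/198·1 = 1/3 ✓
b·Ac: 538/99·3/4 + 301/198·(-18/7) = 1/6 ✓
b·c³: (-874/297)·(-27/8) + 538/99·(-1) + 301/198·1 = 2383/396 ≠ 1/4 ⇒ order 3.
b·(c∘Ac): 538/99·(-3/4) + 301/198·(-18/7) = -527/66 ≠ 1/8
b·Ac²: 538/99·(-9/8) + 301/198·33/14 = -167/66 ≠ 1/12
b·A²c: 301/198·9/4 = 301/88 ≠ 1/24

3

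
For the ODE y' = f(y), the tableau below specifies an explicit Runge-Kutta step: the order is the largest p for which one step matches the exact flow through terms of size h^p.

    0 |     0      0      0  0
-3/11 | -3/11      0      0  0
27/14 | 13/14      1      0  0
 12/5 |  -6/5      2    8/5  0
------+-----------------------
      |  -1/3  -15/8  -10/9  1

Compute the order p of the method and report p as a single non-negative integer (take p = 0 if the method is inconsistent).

b = (-1/3, -15/8, -10/9, 1)
c = (0, -3/11, 27/14, 12/5)
Ac = (0, 0, -3/11, 978/385)
Σ b_i: (-1/3)·1 + (-15/8)·1 + (-10/9)·1 + 1·1 = -167/72 ≠ 1 ⇒ order 0.

0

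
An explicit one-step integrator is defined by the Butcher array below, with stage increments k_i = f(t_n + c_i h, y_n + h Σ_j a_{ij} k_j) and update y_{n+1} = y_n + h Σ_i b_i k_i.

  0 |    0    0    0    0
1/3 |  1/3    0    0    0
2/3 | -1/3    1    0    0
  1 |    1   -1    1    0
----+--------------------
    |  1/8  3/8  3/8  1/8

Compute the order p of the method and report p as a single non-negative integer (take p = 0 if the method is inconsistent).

4

b = (1/8, 3/8, 3/8, 1/8)
c = (0, 1/3, 2/3, 1)
Ac = (0, 0, 1/3, 1/3)
Σ b_i: 1/8·1 + 3/8·1 + 3/8·1 + 1/8·1 = 1 ✓
b·c: 3/8·1/3 + 3/8·2/3 + 1/8·1 = 1/2 ✓
b·c²: 3/8·1/9 + 3/8·4/9 + 1/8·1 = 1/3 ✓
b·Ac: 3/8·1/3 + 1/8·1/3 = 1/6 ✓
b·c³: 3/8·1/27 + 3/8·8/27 + 1/8·1 = 1/4 ✓
b·(c∘Ac): 3/8·2/9 + 1/8·1/3 = 1/8 ✓
b·Ac²: 3/8·1/9 + 1/8·1/3 = 1/12 ✓
b·A²c: 1/8·1/3 = 1/24 ✓; 4 stages ⇒ order 4.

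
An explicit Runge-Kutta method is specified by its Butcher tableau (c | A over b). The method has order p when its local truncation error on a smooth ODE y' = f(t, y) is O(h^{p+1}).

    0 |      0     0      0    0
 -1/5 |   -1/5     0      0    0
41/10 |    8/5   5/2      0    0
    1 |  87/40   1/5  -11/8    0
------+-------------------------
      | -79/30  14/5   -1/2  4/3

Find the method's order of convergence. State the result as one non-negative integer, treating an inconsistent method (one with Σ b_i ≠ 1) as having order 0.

1

b = (-79/30, 14/5, -1/2, 4/3)
c = (0, -1/5, 41/10, 1)
Ac = (0, 0, -1/2, -2271/400)
Σ b_i: (-79/30)·1 + 14/5·1 + (-1/2)·1 + 4/3·1 = 1 ✓
b·c: 14/5·(-1/5) + (-1/2)·41/10 + 4/3·1 = -383/300 ≠ 1/2 ⇒ order 1.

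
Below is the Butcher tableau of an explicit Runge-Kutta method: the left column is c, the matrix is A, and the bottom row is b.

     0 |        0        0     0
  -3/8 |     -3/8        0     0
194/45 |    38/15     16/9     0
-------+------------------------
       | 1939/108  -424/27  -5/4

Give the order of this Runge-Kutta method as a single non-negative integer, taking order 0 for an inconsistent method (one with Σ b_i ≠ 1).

2

b = (1939/108, -424/27, -5/4)
c = (0, -3/8, 194/45)
Ac = (0, 0, -2/3)
Σ b_i: 1939/108·1 + (-424/27)·1 + (-5/4)·1 = 1 ✓
b·c: (-424/27)·(-3/8) + (-5/4)·194/45 = 1/2 ✓
b·c²: (-424/27)·9/64 + (-5/4)·37636/2025 = -82427/3240 ≠ 1/3 ⇒ order 2.
b·Ac: (-5/4)·(-2/3) = 5/6 ≠ 1/6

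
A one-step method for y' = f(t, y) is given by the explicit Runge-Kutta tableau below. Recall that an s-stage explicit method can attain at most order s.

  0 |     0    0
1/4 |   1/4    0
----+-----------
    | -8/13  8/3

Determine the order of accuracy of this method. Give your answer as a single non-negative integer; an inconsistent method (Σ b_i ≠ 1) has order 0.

b = (-8/13, 8/3)
c = (0, 1/4)
Σ b_i: (-8/13)·1 + 8/3·1 = 80/39 ≠ 1 ⇒ order 0.

0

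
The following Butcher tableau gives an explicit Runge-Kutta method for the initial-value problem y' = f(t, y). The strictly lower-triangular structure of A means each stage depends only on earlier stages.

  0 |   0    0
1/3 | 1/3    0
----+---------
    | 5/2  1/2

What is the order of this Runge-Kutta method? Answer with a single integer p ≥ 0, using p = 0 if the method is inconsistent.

b = (5/2, 1/2)
c = (0, 1/3)
Σ b_i: 5/2·1 + 1/2·1 = 3 ≠ 1 ⇒ order 0.

0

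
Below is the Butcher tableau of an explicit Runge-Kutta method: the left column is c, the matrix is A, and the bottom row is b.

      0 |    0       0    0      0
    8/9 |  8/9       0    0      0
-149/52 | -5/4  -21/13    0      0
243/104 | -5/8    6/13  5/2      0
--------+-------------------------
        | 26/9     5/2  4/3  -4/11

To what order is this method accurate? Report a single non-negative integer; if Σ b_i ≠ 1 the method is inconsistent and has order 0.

0

b = (26/9, 5/2, 4/3, -4/11)
c = (0, 8/9, -149/52, 243/104)
Ac = (0, 0, -56/39, -2107/312)
Σ b_i: 26/9·1 + 5/2·1 + 4/3·1 + (-4/11)·1 = 1259/198 ≠ 1 ⇒ order 0.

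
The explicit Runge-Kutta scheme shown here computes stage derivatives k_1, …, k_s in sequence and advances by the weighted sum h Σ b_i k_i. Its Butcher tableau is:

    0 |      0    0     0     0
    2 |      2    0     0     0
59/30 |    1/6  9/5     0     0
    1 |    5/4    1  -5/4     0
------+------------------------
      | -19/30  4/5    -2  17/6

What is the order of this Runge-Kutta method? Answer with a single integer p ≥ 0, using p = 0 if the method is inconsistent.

b = (-19/30, 4/5, -2, 17/6)
c = (0, 2, 59/30, 1)
Ac = (0, 0, 18/5, -11/24)
Σ b_i: (-19/30)·1 + 4/5·1 + (-2)·1 + 17/6·1 = 1 ✓
b·c: 4/5·2 + (-2)·59/30 + 17/6·1 = 1/2 ✓
b·c²: 4/5·4 + (-2)·3481/900 + 17/6·1 = -383/225 ≠ 1/3 ⇒ order 2.
b·Ac: (-2)·18/5 + 17/6·(-11/24) = -6119/720 ≠ 1/6

2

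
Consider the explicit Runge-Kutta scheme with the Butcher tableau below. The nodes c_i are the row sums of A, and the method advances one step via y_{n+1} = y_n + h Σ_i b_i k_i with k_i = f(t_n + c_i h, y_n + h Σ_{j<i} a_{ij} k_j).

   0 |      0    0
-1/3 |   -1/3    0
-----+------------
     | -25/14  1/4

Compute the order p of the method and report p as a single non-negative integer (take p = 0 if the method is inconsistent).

0

b = (-25/14, 1/4)
c = (0, -1/3)
Σ b_i: (-25/14)·1 + 1/4·1 = -43/28 ≠ 1 ⇒ order 0.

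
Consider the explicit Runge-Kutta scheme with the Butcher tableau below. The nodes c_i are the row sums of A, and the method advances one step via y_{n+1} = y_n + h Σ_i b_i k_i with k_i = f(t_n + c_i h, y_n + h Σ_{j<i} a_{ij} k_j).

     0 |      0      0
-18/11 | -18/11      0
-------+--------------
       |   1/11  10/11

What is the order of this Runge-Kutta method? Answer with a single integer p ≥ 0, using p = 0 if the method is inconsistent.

1

b = (1/11, 10/11)
c = (0, -18/11)
Σ b_i: 1/11·1 + 10/11·1 = 1 ✓
b·c: 10/11·(-18/11) = -180/121 ≠ 1/2 ⇒ order 1.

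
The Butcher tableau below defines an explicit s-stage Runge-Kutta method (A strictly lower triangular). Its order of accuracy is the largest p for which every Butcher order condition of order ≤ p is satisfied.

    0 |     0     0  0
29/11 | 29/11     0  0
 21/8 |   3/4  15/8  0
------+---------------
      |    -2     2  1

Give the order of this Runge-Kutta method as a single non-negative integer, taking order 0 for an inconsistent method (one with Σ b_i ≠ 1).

1

b = (-2, 2, 1)
c = (0, 29/11, 21/8)
Ac = (0, 0, 435/88)
Σ b_i: (-2)·1 + 2·1 + 1·1 = 1 ✓
b·c: 2·29/11 + 1·21/8 = 695/88 ≠ 1/2 ⇒ order 1.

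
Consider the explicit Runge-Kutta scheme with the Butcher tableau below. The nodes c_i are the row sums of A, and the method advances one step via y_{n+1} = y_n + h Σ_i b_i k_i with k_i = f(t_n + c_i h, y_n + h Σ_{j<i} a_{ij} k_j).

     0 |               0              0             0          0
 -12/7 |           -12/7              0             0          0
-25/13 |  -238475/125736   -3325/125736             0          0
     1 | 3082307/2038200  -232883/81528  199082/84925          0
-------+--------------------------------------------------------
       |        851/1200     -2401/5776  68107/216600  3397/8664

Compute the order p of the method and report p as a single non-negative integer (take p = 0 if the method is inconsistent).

4

b = (851/1200, -2401/5776, 68107/216600, 3397/8664)
c = (0, -12/7, -25/13, 1)
Ac = (0, 0, 475/10478, 2641/6794)
Σ b_i: 851/1200·1 + (-2401/5776)·1 + 68107/216600·1 + 3397/8664·1 = 1 ✓
b·c: (-2401/5776)·(-12/7) + 68107/216600·(-25/13) + 3397/8664·1 = 1/2 ✓
b·c²: (-2401/5776)·144/49 + 68107/216600·625/169 + 3397/8664·1 = 1/3 ✓
b·Ac: 68107/216600·475/10478 + 3397/8664·2641/6794 = 1/6 ✓
b·c³: (-2401/5776)·(-1728/343) + 68107/216600·(-15625/2197) + 3397/8664·1 = 1/4 ✓
b·(c∘Ac): 68107/216600·(-11875/136214) + 3397/8664·2641/6794 = 1/8 ✓
b·Ac²: 68107/216600·(-2850/36673) + 3397/8664·152/553 = 1/12 ✓
b·A²c: 3397/8664·361/3397 = 1/24 ✓; 4 stages ⇒ order 4.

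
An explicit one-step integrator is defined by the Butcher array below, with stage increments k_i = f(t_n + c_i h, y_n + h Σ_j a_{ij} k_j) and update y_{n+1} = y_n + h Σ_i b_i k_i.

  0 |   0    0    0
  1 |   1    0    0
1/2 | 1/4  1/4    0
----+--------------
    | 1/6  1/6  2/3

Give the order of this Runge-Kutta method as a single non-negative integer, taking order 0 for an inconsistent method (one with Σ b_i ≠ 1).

b = (1/6, 1/6, 2/3)
c = (0, 1, 1/2)
Ac = (0, 0, 1/4)
Σ b_i: 1/6·1 + 1/6·1 + 2/3·1 = 1 ✓
b·c: 1/6·1 + 2/3·1/2 = 1/2 ✓
b·c²: 1/6·1 + 2/3·1/4 = 1/3 ✓
b·Ac: 2/3·1/4 = 1/6 ✓; 3 stages ⇒ order 3.

3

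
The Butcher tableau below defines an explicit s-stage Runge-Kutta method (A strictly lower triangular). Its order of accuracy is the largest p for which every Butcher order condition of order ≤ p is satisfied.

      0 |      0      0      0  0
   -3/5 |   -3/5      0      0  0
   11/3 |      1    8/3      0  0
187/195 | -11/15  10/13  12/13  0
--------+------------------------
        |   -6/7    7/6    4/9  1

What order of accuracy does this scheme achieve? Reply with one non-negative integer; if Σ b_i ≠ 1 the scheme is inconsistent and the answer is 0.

0

b = (-6/7, 7/6, 4/9, 1)
c = (0, -3/5, 11/3, 187/195)
Ac = (0, 0, -8/5, 38/13)
Σ b_i: (-6/7)·1 + 7/6·1 + 4/9·1 + 1·1 = 221/126 ≠ 1 ⇒ order 0.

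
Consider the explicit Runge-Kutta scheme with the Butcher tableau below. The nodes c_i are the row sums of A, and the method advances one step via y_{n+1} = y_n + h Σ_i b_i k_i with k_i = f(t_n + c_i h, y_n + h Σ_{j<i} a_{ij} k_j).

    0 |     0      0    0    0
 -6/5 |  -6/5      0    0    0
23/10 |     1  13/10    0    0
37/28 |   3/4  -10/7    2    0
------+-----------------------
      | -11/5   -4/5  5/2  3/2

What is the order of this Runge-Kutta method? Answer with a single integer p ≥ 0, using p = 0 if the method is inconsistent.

b = (-11/5, -4/5, 5/2, 3/2)
c = (0, -6/5, 23/10, 37/28)
Ac = (0, 0, -39/25, 221/35)
Σ b_i: (-11/5)·1 + (-4/5)·1 + 5/2·1 + 3/2·1 = 1 ✓
b·c: (-4/5)·(-6/5) + 5/2·23/10 + 3/2·37/28 = 12169/1400 ≠ 1/2 ⇒ order 1.

1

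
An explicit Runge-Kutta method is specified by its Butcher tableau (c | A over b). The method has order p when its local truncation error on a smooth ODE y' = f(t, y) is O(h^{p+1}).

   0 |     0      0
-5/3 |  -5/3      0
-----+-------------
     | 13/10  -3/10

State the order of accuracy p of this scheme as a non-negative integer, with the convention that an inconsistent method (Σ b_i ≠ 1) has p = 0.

2

b = (13/10, -3/10)
c = (0, -5/3)
Σ b_i: 13/10·1 + (-3/10)·1 = 1 ✓
b·c: (-3/10)·(-5/3) = 1/2 ✓; 2 stages ⇒ order 2.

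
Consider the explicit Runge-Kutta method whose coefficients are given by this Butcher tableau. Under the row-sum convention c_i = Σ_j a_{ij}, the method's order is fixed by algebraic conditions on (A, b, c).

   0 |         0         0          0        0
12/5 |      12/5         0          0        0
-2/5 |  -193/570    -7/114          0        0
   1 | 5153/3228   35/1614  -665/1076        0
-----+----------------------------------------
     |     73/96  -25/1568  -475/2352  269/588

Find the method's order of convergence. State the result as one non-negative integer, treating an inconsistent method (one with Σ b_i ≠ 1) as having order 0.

b = (73/96, -25/1568, -475/2352, 269/588)
c = (0, 12/5, -2/5, 1)
Ac = (0, 0, -14/95, 161/538)
Σ b_i: 73/96·1 + (-25/1568)·1 + (-475/2352)·1 + 269/588·1 = 1 ✓
b·c: (-25/1568)·12/5 + (-475/2352)·(-2/5) + 269/588·1 = 1/2 ✓
b·c²: (-25/1568)·144/25 + (-475/2352)·4/25 + 269/588·1 = 1/3 ✓
b·Ac: (-475/2352)·(-14/95) + 269/588·161/538 = 1/6 ✓
b·c³: (-25/1568)·1728/125 + (-475/2352)·(-8/125) + 269/588·1 = 1/4 ✓
b·(c∘Ac): (-475/2352)·28/475 + 269/588·161/538 = 1/8 ✓
b·Ac²: (-475/2352)·(-168/475) + 269/588·7/269 = 1/12 ✓
b·A²c: 269/588·49/538 = 1/24 ✓; 4 stages ⇒ order 4.

4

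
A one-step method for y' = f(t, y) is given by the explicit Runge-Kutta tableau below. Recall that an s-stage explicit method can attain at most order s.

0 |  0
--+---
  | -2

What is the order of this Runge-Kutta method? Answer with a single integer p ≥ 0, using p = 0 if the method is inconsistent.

b = (-2)
c = (0)
Σ b_i: (-2)·1 = -2 ≠ 1 ⇒ order 0.

0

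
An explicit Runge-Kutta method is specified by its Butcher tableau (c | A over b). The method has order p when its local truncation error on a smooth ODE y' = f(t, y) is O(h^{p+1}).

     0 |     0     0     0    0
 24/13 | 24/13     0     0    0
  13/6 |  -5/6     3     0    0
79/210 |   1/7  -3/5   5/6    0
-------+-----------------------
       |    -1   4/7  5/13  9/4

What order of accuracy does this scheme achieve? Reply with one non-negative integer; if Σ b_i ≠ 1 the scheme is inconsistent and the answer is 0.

0

b = (-1, 4/7, 5/13, 9/4)
c = (0, 24/13, 13/6, 79/210)
Ac = (0, 0, 72/13, 1633/2340)
Σ b_i: (-1)·1 + 4/7·1 + 5/13·1 + 9/4·1 = 803/364 ≠ 1 ⇒ order 0.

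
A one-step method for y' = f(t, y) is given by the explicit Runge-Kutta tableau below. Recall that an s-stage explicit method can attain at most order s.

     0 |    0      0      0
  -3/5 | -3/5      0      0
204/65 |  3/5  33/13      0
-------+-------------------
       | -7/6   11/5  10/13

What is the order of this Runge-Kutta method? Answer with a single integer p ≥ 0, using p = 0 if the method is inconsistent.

0

b = (-7/6, 11/5, 10/13)
c = (0, -3/5, 204/65)
Ac = (0, 0, -99/65)
Σ b_i: (-7/6)·1 + 11/5·1 + 10/13·1 = 703/390 ≠ 1 ⇒ order 0.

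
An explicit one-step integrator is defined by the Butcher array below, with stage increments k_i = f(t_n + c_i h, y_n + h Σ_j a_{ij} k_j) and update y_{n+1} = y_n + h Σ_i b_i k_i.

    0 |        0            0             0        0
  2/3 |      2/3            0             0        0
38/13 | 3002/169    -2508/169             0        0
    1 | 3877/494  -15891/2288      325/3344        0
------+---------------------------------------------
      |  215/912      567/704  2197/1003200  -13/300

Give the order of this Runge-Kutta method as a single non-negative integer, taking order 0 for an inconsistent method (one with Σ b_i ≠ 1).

4

b = (215/912, 567/704, 2197/1003200, -13/300)
c = (0, 2/3, 38/13, 1)
Ac = (0, 0, -1672/169, -113/26)
Σ b_i: 215/912·1 + 567/704·1 + 2197/1003200·1 + (-13/300)·1 = 1 ✓
b·c: 567/704·2/3 + 2197/1003200·38/13 + (-13/300)·1 = 1/2 ✓
b·c²: 567/704·4/9 + 2197/1003200·1444/169 + (-13/300)·1 = 1/3 ✓
b·Ac: 2197/1003200·(-1672/169) + (-13/300)·(-113/26) = 1/6 ✓
b·c³: 567/704·8/27 + 2197/1003200·54872/2197 + (-13/300)·1 = 1/4 ✓
b·(c∘Ac): 2197/1003200·(-63536/2197) + (-13/300)·(-113/26) = 1/8 ✓
b·Ac²: 2197/1003200·(-3344/507) + (-13/300)·(-88/39) = 1/12 ✓
b·A²c: (-13/300)·(-25/26) = 1/24 ✓; 4 stages ⇒ order 4.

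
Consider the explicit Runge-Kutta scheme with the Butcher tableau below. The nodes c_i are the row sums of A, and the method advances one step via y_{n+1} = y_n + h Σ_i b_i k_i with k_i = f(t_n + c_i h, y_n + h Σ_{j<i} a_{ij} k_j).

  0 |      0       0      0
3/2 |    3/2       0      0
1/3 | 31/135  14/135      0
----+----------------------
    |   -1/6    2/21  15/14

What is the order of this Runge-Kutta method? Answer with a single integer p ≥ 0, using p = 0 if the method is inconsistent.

3

b = (-1/6, 2/21, 15/14)
c = (0, 3/2, 1/3)
Ac = (0, 0, 7/45)
Σ b_i: (-1/6)·1 + 2/21·1 + 15/14·1 = 1 ✓
b·c: 2/21·3/2 + 15/14·1/3 = 1/2 ✓
b·c²: 2/21·9/4 + 15/14·1/9 = 1/3 ✓
b·Ac: 15/14·7/45 = 1/6 ✓; 3 stages ⇒ order 3.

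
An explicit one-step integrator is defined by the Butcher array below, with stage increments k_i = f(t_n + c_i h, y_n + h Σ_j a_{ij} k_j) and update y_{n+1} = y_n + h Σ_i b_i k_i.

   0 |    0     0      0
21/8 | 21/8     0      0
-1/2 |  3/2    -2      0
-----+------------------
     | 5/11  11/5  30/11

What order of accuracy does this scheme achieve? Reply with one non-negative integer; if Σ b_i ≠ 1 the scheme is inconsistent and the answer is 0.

b = (5/11, 11/5, 30/11)
c = (0, 21/8, -1/2)
Ac = (0, 0, -21/4)
Σ b_i: 5/11·1 + 11/5·1 + 30/11·1 = 296/55 ≠ 1 ⇒ order 0.

0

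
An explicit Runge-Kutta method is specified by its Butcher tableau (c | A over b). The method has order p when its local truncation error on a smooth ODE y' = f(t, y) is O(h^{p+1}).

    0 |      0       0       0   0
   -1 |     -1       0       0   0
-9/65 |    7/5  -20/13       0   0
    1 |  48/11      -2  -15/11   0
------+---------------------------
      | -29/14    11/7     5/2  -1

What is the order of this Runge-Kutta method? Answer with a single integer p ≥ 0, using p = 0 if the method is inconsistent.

b = (-29/14, 11/7, 5/2, -1)
c = (0, -1, -9/65, 1)
Ac = (0, 0, 20/13, 313/143)
Σ b_i: (-29/14)·1 + 11/7·1 + 5/2·1 + (-1)·1 = 1 ✓
b·c: 11/7·(-1) + 5/2·(-9/65) + (-1)·1 = -531/182 ≠ 1/2 ⇒ order 1.

1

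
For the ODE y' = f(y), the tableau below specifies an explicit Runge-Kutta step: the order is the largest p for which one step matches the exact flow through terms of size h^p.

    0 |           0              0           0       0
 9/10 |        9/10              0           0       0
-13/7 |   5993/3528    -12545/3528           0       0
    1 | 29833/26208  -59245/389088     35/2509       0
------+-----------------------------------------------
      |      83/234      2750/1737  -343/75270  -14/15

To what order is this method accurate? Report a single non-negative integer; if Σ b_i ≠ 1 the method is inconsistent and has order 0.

4

b = (83/234, 2750/1737, -343/75270, -14/15)
c = (0, 9/10, -13/7, 1)
Ac = (0, 0, -2509/784, -73/448)
Σ b_i: 83/234·1 + 2750/1737·1 + (-343/75270)·1 + (-14/15)·1 = 1 ✓
b·c: 2750/1737·9/10 + (-343/75270)·(-13/7) + (-14/15)·1 = 1/2 ✓
b·c²: 2750/1737·81/100 + (-343/75270)·169/49 + (-14/15)·1 = 1/3 ✓
b·Ac: (-343/75270)·(-2509/784) + (-14/15)·(-73/448) = 1/6 ✓
b·c³: 2750/1737·729/1000 + (-343/75270)·(-2197/343) + (-14/15)·1 = 1/4 ✓
b·(c∘Ac): (-343/75270)·32617/5488 + (-14/15)·(-73/448) = 1/8 ✓
b·Ac²: (-343/75270)·(-22581/7840) + (-14/15)·(-337/4480) = 1/12 ✓
b·A²c: (-14/15)·(-5/112) = 1/24 ✓; 4 stages ⇒ order 4.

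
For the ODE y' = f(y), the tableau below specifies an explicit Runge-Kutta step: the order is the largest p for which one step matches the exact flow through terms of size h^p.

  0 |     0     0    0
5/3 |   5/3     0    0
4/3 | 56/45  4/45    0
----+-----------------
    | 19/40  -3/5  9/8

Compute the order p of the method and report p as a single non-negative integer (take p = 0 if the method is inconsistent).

b = (19/40, -3/5, 9/8)
c = (0, 5/3, 4/3)
Ac = (0, 0, 4/27)
Σ b_i: 19/40·1 + (-3/5)·1 + 9/8·1 = 1 ✓
b·c: (-3/5)·5/3 + 9/8·4/3 = 1/2 ✓
b·c²: (-3/5)·25/9 + 9/8·16/9 = 1/3 ✓
b·Ac: 9/8·4/27 = 1/6 ✓; 3 stages ⇒ order 3.

3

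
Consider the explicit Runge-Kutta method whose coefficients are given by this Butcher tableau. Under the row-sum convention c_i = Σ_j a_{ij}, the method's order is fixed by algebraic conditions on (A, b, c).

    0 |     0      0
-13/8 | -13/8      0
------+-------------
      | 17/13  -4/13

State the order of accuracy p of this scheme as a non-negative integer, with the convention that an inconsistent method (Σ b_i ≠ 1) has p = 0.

b = (17/13, -4/13)
c = (0, -13/8)
Σ b_i: 17/13·1 + (-4/13)·1 = 1 ✓
b·c: (-4/13)·(-13/8) = 1/2 ✓; 2 stages ⇒ order 2.

2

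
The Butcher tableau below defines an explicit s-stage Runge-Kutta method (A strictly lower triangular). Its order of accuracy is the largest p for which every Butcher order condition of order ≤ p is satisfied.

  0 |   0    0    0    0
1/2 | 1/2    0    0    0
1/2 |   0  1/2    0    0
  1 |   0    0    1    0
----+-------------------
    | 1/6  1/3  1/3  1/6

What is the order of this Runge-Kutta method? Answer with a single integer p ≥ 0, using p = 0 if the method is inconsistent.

4

b = (1/6, 1/3, 1/3, 1/6)
c = (0, 1/2, 1/2, 1)
Ac = (0, 0, 1/4, 1/2)
Σ b_i: 1/6·1 + 1/3·1 + 1/3·1 + 1/6·1 = 1 ✓
b·c: 1/3·1/2 + 1/3·1/2 + 1/6·1 = 1/2 ✓
b·c²: 1/3·1/4 + 1/3·1/4 + 1/6·1 = 1/3 ✓
b·Ac: 1/3·1/4 + 1/6·1/2 = 1/6 ✓
b·c³: 1/3·1/8 + 1/3·1/8 + 1/6·1 = 1/4 ✓
b·(c∘Ac): 1/3·1/8 + 1/6·1/2 = 1/8 ✓
b·Ac²: 1/3·1/8 + 1/6·1/4 = 1/12 ✓
b·A²c: 1/6·1/4 = 1/24 ✓; 4 stages ⇒ order 4.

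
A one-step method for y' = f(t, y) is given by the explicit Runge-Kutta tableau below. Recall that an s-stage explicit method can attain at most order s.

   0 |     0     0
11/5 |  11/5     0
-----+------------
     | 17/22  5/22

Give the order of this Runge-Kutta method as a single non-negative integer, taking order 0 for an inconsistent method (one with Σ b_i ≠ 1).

2

b = (17/22, 5/22)
c = (0, 11/5)
Σ b_i: 17/22·1 + 5/22·1 = 1 ✓
b·c: 5/22·11/5 = 1/2 ✓; 2 stages ⇒ order 2.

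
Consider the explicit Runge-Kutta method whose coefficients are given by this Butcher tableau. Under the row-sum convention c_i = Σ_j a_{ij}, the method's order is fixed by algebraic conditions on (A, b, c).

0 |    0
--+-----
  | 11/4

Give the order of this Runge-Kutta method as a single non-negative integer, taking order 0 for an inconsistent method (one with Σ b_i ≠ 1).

0

b = (11/4)
c = (0)
Σ b_i: 11/4·1 = 11/4 ≠ 1 ⇒ order 0.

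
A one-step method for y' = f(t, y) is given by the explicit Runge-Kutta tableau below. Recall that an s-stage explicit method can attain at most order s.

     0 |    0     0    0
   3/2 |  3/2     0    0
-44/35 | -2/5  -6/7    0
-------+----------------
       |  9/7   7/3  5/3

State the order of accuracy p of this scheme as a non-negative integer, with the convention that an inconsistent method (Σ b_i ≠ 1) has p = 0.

0

b = (9/7, 7/3, 5/3)
c = (0, 3/2, -44/35)
Ac = (0, 0, -9/7)
Σ b_i: 9/7·1 + 7/3·1 + 5/3·1 = 37/7 ≠ 1 ⇒ order 0.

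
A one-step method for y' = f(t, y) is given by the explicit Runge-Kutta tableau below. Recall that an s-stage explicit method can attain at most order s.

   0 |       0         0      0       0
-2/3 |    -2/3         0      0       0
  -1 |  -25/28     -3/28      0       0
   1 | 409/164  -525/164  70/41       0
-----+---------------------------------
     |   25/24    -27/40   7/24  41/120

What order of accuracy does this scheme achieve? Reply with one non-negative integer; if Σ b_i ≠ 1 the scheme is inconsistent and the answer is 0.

4

b = (25/24, -27/40, 7/24, 41/120)
c = (0, -2/3, -1, 1)
Ac = (0, 0, 1/14, 35/82)
Σ b_i: 25/24·1 + (-27/40)·1 + 7/24·1 + 41/120·1 = 1 ✓
b·c: (-27/40)·(-2/3) + 7/24·(-1) + 41/120·1 = 1/2 ✓
b·c²: (-27/40)·4/9 + 7/24·1 + 41/120·1 = 1/3 ✓
b·Ac: 7/24·1/14 + 41/120·35/82 = 1/6 ✓
b·c³: (-27/40)·(-8/27) + 7/24·(-1) + 41/120·1 = 1/4 ✓
b·(c∘Ac): 7/24·(-1/14) + 41/120·35/82 = 1/8 ✓
b·Ac²: 7/24·(-1/21) + 41/120·35/123 = 1/12 ✓
b·A²c: 41/120·5/41 = 1/24 ✓; 4 stages ⇒ order 4.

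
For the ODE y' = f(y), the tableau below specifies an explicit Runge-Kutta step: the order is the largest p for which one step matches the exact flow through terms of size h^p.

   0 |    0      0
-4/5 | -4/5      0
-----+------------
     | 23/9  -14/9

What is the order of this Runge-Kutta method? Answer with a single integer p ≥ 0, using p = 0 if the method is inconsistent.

1

b = (23/9, -14/9)
c = (0, -4/5)
Σ b_i: 23/9·1 + (-14/9)·1 = 1 ✓
b·c: (-14/9)·(-4/5) = 56/45 ≠ 1/2 ⇒ order 1.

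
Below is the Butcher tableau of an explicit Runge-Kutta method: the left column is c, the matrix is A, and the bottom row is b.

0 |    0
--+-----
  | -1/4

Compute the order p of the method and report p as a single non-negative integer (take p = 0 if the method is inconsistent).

b = (-1/4)
c = (0)
Σ b_i: (-1/4)·1 = -1/4 ≠ 1 ⇒ order 0.

0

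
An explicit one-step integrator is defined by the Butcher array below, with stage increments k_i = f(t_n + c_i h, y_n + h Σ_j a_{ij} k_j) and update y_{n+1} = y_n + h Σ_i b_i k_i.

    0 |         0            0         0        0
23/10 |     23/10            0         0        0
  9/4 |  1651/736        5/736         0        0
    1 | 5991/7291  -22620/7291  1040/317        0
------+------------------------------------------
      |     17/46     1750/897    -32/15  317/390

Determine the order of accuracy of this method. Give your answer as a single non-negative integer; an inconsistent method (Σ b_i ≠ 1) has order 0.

b = (17/46, 1750/897, -32/15, 317/390)
c = (0, 23/10, 9/4, 1)
Ac = (0, 0, 1/64, 78/317)
Σ b_i: 17/46·1 + 1750/897·1 + (-32/15)·1 + 317/390·1 = 1 ✓
b·c: 1750/897·23/10 + (-32/15)·9/4 + 317/390·1 = 1/2 ✓
b·c²: 1750/897·529/100 + (-32/15)·81/16 + 317/390·1 = 1/3 ✓
b·Ac: (-32/15)·1/64 + 317/390·78/317 = 1/6 ✓
b·c³: 1750/897·12167/1000 + (-32/15)·729/64 + 317/390·1 = 1/4 ✓
b·(c∘Ac): (-32/15)·9/256 + 317/390·78/317 = 1/8 ✓
b·Ac²: (-32/15)·23/640 + 317/390·312/1585 = 1/12 ✓
b·A²c: 317/390·65/1268 = 1/24 ✓; 4 stages ⇒ order 4.

4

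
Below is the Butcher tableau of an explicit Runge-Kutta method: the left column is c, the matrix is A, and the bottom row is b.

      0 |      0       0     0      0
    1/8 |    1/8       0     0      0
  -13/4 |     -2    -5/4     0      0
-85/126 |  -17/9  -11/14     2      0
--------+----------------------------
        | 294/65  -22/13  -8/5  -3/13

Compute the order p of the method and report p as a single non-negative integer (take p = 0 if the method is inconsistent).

b = (294/65, -22/13, -8/5, -3/13)
c = (0, 1/8, -13/4, -85/126)
Ac = (0, 0, -5/32, -739/112)
Σ b_i: 294/65·1 + (-22/13)·1 + (-8/5)·1 + (-3/13)·1 = 1 ✓
b·c: (-22/13)·1/8 + (-8/5)·(-13/4) + (-3/13)·(-85/126) = 28087/5460 ≠ 1/2 ⇒ order 1.

1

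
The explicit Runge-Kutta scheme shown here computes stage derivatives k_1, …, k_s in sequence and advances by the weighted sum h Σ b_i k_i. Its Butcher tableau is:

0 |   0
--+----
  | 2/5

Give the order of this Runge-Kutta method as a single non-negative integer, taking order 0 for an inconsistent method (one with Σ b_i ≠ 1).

b = (2/5)
c = (0)
Σ b_i: 2/5·1 = 2/5 ≠ 1 ⇒ order 0.

0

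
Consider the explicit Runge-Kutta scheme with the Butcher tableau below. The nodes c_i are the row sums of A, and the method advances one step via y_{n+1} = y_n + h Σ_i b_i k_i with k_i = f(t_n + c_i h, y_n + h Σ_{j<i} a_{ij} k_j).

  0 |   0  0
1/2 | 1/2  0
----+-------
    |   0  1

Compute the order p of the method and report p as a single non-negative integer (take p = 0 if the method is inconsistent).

2

b = (0, 1)
c = (0, 1/2)
Σ b_i: 1·1 = 1 ✓
b·c: 1·1/2 = 1/2 ✓; 2 stages ⇒ order 2.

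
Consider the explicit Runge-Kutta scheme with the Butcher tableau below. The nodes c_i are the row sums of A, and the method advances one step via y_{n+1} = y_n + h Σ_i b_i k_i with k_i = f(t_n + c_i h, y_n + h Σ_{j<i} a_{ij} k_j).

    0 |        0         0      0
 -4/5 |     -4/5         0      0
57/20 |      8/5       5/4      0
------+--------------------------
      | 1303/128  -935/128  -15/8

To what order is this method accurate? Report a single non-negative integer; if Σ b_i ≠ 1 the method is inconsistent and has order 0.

2

b = (1303/128, -935/128, -15/8)
c = (0, -4/5, 57/20)
Ac = (0, 0, -1)
Σ b_i: 1303/128·1 + (-935/128)·1 + (-15/8)·1 = 1 ✓
b·c: (-935/128)·(-4/5) + (-15/8)·57/20 = 1/2 ✓
b·c²: (-935/128)·16/25 + (-15/8)·3249/400 = -12739/640 ≠ 1/3 ⇒ order 2.
b·Ac: (-15/8)·(-1) = 15/8 ≠ 1/6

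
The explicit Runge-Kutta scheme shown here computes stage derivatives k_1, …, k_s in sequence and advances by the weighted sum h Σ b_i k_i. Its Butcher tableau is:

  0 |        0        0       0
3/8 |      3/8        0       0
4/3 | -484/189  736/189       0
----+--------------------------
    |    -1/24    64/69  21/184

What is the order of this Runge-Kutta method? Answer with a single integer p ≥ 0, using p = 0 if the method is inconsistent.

3

b = (-1/24, 64/69, 21/184)
c = (0, 3/8, 4/3)
Ac = (0, 0, 92/63)
Σ b_i: (-1/24)·1 + 64/69·1 + 21/184·1 = 1 ✓
b·c: 64/69·3/8 + 21/184·4/3 = 1/2 ✓
b·c²: 64/69·9/64 + 21/184·16/9 = 1/3 ✓
b·Ac: 21/184·92/63 = 1/6 ✓; 3 stages ⇒ order 3.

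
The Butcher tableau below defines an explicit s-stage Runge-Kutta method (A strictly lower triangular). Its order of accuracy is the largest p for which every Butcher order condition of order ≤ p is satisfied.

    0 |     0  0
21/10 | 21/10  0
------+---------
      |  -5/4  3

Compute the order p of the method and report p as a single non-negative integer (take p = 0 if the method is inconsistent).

b = (-5/4, 3)
c = (0, 21/10)
Σ b_i: (-5/4)·1 + 3·1 = 7/4 ≠ 1 ⇒ order 0.

0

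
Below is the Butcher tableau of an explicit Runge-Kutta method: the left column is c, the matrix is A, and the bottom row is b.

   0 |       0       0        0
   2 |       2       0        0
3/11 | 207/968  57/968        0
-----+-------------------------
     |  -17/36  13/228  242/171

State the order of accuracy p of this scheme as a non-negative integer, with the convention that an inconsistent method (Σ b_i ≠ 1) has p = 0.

b = (-17/36, 13/228, 242/171)
c = (0, 2, 3/11)
Ac = (0, 0, 57/484)
Σ b_i: (-17/36)·1 + 13/228·1 + 242/171·1 = 1 ✓
b·c: 13/228·2 + 242/171·3/11 = 1/2 ✓
b·c²: 13/228·4 + 242/171·9/121 = 1/3 ✓
b·Ac: 242/171·57/484 = 1/6 ✓; 3 stages ⇒ order 3.

3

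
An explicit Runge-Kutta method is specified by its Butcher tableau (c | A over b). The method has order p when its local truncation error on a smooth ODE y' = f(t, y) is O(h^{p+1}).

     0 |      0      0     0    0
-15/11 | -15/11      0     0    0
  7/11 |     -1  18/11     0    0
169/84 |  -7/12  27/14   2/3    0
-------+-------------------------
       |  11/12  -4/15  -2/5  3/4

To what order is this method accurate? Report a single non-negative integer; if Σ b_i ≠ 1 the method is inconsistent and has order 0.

b = (11/12, -4/15, -2/5, 3/4)
c = (0, -15/11, 7/11, 169/84)
Ac = (0, 0, -270/121, -1019/462)
Σ b_i: 11/12·1 + (-4/15)·1 + (-2/5)·1 + 3/4·1 = 1 ✓
b·c: (-4/15)·(-15/11) + (-2/5)·7/11 + 3/4·169/84 = 9967/6160 ≠ 1/2 ⇒ order 1.

1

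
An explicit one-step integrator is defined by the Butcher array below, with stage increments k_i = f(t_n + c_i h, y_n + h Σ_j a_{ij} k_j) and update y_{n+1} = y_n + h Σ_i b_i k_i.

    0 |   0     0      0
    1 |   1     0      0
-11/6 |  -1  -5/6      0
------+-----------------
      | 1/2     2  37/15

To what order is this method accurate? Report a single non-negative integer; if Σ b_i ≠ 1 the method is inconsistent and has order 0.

b = (1/2, 2, 37/15)
c = (0, 1, -11/6)
Ac = (0, 0, -5/6)
Σ b_i: 1/2·1 + 2·1 + 37/15·1 = 149/30 ≠ 1 ⇒ order 0.

0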